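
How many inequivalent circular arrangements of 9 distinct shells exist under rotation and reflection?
(9-1)!/2 = 40320/2 = 20160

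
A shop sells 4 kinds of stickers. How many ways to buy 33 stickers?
C(33+4-1, 4-1) = C(36, 3) = 7140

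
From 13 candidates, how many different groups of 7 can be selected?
C(13,7) = 13!/(7!×6!) = 1716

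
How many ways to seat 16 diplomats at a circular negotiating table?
Circular: fix one position, arrange the rest. (16-1)! = 1307674368000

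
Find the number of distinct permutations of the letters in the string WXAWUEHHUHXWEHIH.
16! / (1! × 2! × 3! × 2! × 1! × 5! × 2!) = 3632428800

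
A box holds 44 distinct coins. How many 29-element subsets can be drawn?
C(44,29) = 44!/(29!×15!) = 229911617056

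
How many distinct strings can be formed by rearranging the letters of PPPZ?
4! / (3! × 1!) = 4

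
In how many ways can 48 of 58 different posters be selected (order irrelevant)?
C(58,48) = 58!/(48!×10!) = 52179482355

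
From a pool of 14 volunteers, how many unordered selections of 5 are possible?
C(14,5) = 14!/(5!×9!) = 2002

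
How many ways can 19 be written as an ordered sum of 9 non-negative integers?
C(19+9-1, 9-1) = C(27, 8) = 2220075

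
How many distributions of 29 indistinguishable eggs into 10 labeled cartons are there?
C(29+10-1, 10-1) = C(38, 9) = 163011640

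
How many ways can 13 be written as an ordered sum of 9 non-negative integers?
C(13+9-1, 9-1) = C(21, 8) = 203490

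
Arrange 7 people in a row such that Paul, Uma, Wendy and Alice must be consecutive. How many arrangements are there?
Treat the 4 as one block: (7-4+1)! × 4! = 24 × 24 = 576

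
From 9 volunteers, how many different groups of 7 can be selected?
C(9,7) = 9!/(7!×2!) = 36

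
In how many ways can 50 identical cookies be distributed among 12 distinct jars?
C(50+12-1, 12-1) = C(61, 11) = 418094152866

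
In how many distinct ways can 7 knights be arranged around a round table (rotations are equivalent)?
Circular: fix one position, arrange the rest. (7-1)! = 720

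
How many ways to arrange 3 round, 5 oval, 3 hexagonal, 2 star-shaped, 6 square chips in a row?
19! / (3! × 5! × 3! × 2! × 6!) = 19554575040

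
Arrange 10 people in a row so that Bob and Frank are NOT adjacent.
Total - adjacent = 10! - (10-1)!×2 = 3628800 - 725760 = 2903040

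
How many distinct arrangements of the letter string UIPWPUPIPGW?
11! / (2! × 2! × 1! × 2! × 4!) = 207900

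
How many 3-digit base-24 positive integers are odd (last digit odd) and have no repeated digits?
Last∈{1,3,5,7,9,11,13,15,17,19,21,23}. Last=0: 0. Last nonzero: 12×22×P(22,1) = 5808. Total = 5808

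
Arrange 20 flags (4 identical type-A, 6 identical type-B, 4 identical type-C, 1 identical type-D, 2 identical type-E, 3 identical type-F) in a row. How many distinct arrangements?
20! / (4! × 6! × 4! × 1! × 2! × 3!) = 488864376000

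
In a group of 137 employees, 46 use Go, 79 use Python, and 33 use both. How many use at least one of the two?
|A∪B| = |A| + |B| - |A∩B| = 46 + 79 - 33 = 92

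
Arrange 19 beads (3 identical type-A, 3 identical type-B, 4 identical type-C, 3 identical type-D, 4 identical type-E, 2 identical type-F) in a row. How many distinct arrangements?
19! / (3! × 3! × 4! × 3! × 4! × 2!) = 488864376000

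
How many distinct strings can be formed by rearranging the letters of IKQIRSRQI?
9! / (1! × 1! × 2! × 2! × 3!) = 15120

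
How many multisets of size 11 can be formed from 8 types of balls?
C(11+8-1, 8-1) = C(18, 7) = 31824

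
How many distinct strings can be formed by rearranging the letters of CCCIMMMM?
8! / (1! × 3! × 4!) = 280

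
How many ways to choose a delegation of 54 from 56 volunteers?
C(56,54) = 56!/(54!×2!) = 1540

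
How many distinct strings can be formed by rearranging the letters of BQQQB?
5! / (3! × 2!) = 10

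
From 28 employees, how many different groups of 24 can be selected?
C(28,24) = 28!/(24!×4!) = 20475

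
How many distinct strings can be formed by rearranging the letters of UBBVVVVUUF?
10! / (4! × 3! × 2! × 1!) = 12600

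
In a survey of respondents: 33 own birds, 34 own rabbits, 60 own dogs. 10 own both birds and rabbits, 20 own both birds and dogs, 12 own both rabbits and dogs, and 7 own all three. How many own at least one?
|A∪B∪C| = 33+34+60-10-20-12+7 = 92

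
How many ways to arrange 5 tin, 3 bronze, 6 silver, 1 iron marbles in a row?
15! / (5! × 3! × 6! × 1!) = 2522520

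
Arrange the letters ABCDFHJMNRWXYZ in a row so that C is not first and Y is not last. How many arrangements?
By inclusion-exclusion: 14! - 2×(14-1)! + (14-2)! = 87178291200 - 12454041600 + 479001600 = 75203251200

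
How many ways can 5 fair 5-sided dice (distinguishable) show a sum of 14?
Coefficient of x^14 in (x + x² + ... + x^5)^5. By inclusion-exclusion on dice exceeding 5: Σ_j (-1)^j C(5,j)·C(14-1-5j, 4) = C(5,0)·C(13,4) - C(5,1)·C(8,4) = 1·715 - 5·70 = 365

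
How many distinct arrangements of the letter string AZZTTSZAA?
9! / (3! × 1! × 2! × 3!) = 5040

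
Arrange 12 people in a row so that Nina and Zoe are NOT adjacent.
Total - adjacent = 12! - (12-1)!×2 = 479001600 - 79833600 = 399168000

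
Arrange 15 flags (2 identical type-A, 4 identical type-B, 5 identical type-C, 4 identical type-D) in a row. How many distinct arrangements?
15! / (2! × 4! × 5! × 4!) = 9459450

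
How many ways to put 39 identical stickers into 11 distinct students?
C(39+11-1, 11-1) = C(49, 10) = 8217822536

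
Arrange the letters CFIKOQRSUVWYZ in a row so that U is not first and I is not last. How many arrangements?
By inclusion-exclusion: 13! - 2×(13-1)! + (13-2)! = 6227020800 - 958003200 + 39916800 = 5308934400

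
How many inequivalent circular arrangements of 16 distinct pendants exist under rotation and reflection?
(16-1)!/2 = 1307674368000/2 = 653837184000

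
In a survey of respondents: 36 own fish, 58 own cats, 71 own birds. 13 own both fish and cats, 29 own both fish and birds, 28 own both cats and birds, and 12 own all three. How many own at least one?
|A∪B∪C| = 36+58+71-13-29-28+12 = 107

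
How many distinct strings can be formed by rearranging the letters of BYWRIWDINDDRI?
13! / (1! × 1! × 2! × 3! × 3! × 2! × 1!) = 43243200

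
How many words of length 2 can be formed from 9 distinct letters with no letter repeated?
P(9,2) = 9!/(9-2)! = 72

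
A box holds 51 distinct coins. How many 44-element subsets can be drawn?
C(51,44) = 51!/(44!×7!) = 115775100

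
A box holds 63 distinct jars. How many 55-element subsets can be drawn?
C(63,55) = 63!/(55!×8!) = 3872894697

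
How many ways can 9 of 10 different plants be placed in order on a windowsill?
P(10,9) = 10!/(10-9)! = 3628800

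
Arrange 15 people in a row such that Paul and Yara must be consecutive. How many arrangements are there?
Treat the 2 as one block: (15-2+1)! × 2! = 87178291200 × 2 = 174356582400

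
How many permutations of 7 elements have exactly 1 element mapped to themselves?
Choose the 1 fixed point C(7,1) = 7, derange the rest: !6 = Σ_{j=0}^{6} (-1)^j·6!/j! = 720 - 720 + 360 - 120 + 30 - 6 + 1 = 265. Product = 7 × 265 = 1855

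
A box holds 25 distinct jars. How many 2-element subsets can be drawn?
C(25,2) = 25!/(2!×23!) = 300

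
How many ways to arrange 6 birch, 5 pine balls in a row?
11! / (6! × 5!) = 462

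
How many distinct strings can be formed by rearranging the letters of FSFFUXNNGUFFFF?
14! / (2! × 2! × 1! × 1! × 1! × 7!) = 4324320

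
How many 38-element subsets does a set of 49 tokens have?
C(49,38) = 49!/(38!×11!) = 29135916264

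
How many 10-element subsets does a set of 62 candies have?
C(62,10) = 62!/(10!×52!) = 107518933731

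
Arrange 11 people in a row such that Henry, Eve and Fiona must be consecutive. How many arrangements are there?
Treat the 3 as one block: (11-3+1)! × 3! = 362880 × 6 = 2177280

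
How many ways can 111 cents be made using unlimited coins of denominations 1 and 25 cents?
Coefficient of x^111 in 1/(1-x^1) · 1/(1-x^25). Use j coins of 25 for j = 0..⌊111/25⌋ = 4, the rest in 1s: 4 + 1 = 5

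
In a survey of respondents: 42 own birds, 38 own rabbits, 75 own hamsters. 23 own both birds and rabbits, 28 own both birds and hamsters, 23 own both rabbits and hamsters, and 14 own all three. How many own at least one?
|A∪B∪C| = 42+38+75-23-28-23+14 = 95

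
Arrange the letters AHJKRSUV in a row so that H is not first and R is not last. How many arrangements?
By inclusion-exclusion: 8! - 2×(8-1)! + (8-2)! = 40320 - 10080 + 720 = 30960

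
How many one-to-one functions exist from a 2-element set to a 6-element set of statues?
P(6,2) = 6!/(6-2)! = 30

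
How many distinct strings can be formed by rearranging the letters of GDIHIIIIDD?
10! / (1! × 5! × 3! × 1!) = 5040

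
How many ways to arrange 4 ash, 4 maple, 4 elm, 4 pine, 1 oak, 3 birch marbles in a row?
20! / (4! × 4! × 4! × 4! × 1! × 3!) = 1222160940000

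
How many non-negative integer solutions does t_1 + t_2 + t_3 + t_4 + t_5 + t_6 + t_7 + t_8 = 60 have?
C(60+8-1, 8-1) = C(67, 7) = 869648208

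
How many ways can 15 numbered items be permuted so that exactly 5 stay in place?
Choose the 5 fixed points C(15,5) = 3003, derange the rest: !10 = Σ_{j=0}^{10} (-1)^j·10!/j! = 3628800 - 3628800 + 1814400 - 604800 + 151200 - 30240 + 5040 - 720 + 90 - 10 + 1 = 1334961. Product = 3003 × 1334961 = 4008887883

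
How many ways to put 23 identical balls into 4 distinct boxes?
C(23+4-1, 4-1) = C(26, 3) = 2600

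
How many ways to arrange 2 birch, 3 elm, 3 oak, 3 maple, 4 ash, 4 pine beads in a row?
19! / (2! × 3! × 3! × 3! × 4! × 4!) = 488864376000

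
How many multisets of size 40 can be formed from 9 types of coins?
C(40+9-1, 9-1) = C(48, 8) = 377348994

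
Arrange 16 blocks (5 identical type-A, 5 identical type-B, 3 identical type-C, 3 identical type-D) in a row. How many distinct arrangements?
16! / (5! × 5! × 3! × 3!) = 40360320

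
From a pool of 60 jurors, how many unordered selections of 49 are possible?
C(60,49) = 60!/(49!×11!) = 342700125300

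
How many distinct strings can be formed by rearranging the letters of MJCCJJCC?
8! / (1! × 4! × 3!) = 280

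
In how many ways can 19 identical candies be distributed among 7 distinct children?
C(19+7-1, 7-1) = C(25, 6) = 177100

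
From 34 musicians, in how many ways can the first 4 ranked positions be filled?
P(34,4) = 34!/(34-4)! = 1113024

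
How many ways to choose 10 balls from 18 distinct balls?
C(18,10) = 18!/(10!×8!) = 43758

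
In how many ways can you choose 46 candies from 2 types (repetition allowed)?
C(46+2-1, 2-1) = C(47, 1) = 47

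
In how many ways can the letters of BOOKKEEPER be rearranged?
10! / (1! × 2! × 2! × 3! × 1! × 1!) = 151200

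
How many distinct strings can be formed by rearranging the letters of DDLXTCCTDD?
10! / (1! × 2! × 1! × 2! × 4!) = 37800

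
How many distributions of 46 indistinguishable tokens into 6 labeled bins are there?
C(46+6-1, 6-1) = C(51, 5) = 2349060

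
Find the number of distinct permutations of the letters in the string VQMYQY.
6! / (2! × 1! × 2! × 1!) = 180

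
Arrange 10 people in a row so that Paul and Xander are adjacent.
Treat as block: (10-1)! × 2! = 362880 × 2 = 725760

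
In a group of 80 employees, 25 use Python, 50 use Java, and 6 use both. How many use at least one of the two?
|A∪B| = |A| + |B| - |A∩B| = 25 + 50 - 6 = 69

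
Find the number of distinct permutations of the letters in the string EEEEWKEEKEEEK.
13! / (1! × 9! × 3!) = 2860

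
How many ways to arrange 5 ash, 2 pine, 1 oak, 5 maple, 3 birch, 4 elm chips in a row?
20! / (5! × 2! × 1! × 5! × 3! × 4!) = 586637251200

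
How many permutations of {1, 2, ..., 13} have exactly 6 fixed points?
Choose the 6 fixed points C(13,6) = 1716, derange the rest: !7 = Σ_{j=0}^{7} (-1)^j·7!/j! = 5040 - 5040 + 2520 - 840 + 210 - 42 + 7 - 1 = 1854. Product = 1716 × 1854 = 3181464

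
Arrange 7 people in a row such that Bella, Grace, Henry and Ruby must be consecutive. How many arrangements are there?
Treat the 4 as one block: (7-4+1)! × 4! = 24 × 24 = 576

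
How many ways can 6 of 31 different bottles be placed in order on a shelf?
P(31,6) = 31!/(31-6)! = 530122320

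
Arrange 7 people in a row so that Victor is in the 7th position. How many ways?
Fix one position: (7-1)! = 720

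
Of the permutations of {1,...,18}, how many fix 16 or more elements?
Exactly j fixed points: C(18,j)·!(18-j); sum over j ≥ 16 (derangement numbers via !m = (m-1)·(!(m-1) + !(m-2)): !0..!2 = 1, 0, 1). Σ_{j=16}^{18} C(18,j)·!(18-j) = C(18,16)·!2 + C(18,17)·!1 + C(18,18)·!0 = 153·1 + 18·0 + 1·1 = 154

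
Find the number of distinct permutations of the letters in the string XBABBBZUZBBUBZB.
15! / (1! × 1! × 2! × 3! × 8!) = 2702700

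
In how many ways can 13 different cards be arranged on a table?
13! = 6227020800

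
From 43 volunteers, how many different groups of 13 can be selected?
C(43,13) = 43!/(13!×30!) = 36576848168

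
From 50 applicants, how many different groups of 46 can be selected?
C(50,46) = 50!/(46!×4!) = 230300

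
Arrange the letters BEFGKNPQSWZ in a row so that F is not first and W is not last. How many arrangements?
By inclusion-exclusion: 11! - 2×(11-1)! + (11-2)! = 39916800 - 7257600 + 362880 = 33022080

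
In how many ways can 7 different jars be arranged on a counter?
7! = 5040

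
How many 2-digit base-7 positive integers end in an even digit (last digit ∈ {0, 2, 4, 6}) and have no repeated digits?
Last∈{0,2,4,6}. Last=0: 6. Last nonzero: 3×5×P(5,0) = 15. Total = 21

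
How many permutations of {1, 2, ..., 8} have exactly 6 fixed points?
Choose the 6 fixed points C(8,6) = 28, derange the rest: !2 = Σ_{j=0}^{2} (-1)^j·2!/j! = 2 - 2 + 1 = 1. Product = 28 × 1 = 28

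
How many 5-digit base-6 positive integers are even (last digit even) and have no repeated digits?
Last∈{0,2,4}. Last=0: 120. Last nonzero: 2×4×P(4,3) = 192. Total = 312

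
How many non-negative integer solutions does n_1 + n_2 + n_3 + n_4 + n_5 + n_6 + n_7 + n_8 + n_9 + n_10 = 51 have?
C(51+10-1, 10-1) = C(60, 9) = 14783142660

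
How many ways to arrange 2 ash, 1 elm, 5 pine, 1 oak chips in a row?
9! / (2! × 1! × 5! × 1!) = 1512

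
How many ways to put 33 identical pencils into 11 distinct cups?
C(33+11-1, 11-1) = C(43, 10) = 1917334783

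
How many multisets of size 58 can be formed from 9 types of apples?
C(58+9-1, 9-1) = C(66, 8) = 5743572120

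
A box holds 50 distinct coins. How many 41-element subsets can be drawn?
C(50,41) = 50!/(41!×9!) = 2505433700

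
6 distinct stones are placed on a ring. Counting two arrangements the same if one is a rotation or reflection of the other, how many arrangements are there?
(6-1)!/2 = 120/2 = 60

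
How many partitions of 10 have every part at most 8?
Let r_j(i) = number of partitions of i into parts ≤ j, for i = 0..10. r_1(i) = 1 for all i; r_j(i) = r_{j-1}(i) + r_j(i-j). Rows j = 2..8: ≤2: 1 1 2 2 3 3 4 4 5 5 6; ≤3: 1 1 2 3 4 5 7 8 10 12 14; ≤4: 1 1 2 3 5 6 9 11 15 18 23; ≤5: 1 1 2 3 5 7 10 13 18 23 30; ≤6: 1 1 2 3 5 7 11 14 20 26 35; ≤7: 1 1 2 3 5 7 11 15 21 28 38; ≤8: 1 1 2 3 5 7 11 15 22 29 40. r_8(10) = 40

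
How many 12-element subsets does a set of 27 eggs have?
C(27,12) = 27!/(12!×15!) = 17383860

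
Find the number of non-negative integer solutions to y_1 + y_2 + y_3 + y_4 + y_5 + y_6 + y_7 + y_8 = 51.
C(51+8-1, 8-1) = C(58, 7) = 300674088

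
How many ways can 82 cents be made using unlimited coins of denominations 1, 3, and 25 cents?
Coefficient of x^82 in 1/(1-x^1) · 1/(1-x^3) · 1/(1-x^25). Case on j = number of 25-cent coins (j = 0..3); remainder r = 82 - 25j is made from {1,3} in ⌊r/3⌋+1 ways. r = 82, 57, 32, 7 → 28 + 20 + 11 + 3 = 62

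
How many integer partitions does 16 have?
Pentagonal recurrence p(n) = p(n-1) + p(n-2) - p(n-5) - p(n-7) + p(n-12) + p(n-15) - ... gives p(0..15) = 1, 1, 2, 3, 5, 7, 11, 15, 22, 30, 42, 56, 77, 101, 135, 176. p(16) = p(15) + p(14) - p(11) - p(9) + p(4) + p(1) = 176 + 135 - 56 - 30 + 5 + 1 = 231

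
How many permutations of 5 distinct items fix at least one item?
Complement of the derangements. !5 = Σ_{j=0}^{5} (-1)^j·5!/j! = 120 - 120 + 60 - 20 + 5 - 1 = 44. 5! - !5 = 120 - 44 = 76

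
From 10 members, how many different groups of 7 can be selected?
C(10,7) = 10!/(7!×3!) = 120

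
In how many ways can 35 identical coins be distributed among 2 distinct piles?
C(35+2-1, 2-1) = C(36, 1) = 36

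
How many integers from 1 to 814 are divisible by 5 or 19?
⌊814/5⌋ + ⌊814/19⌋ - ⌊814/95⌋ = 162 + 42 - 8 = 196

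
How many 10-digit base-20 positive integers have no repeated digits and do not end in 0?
Last digit: 19 nonzero choices. First digit: 18 (nonzero, ≠last). Middle 8: P(18,8) = 1764322560. Total = 603398315520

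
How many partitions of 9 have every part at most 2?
Let r_j(i) = number of partitions of i into parts ≤ j, for i = 0..9. r_1(i) = 1 for all i; r_j(i) = r_{j-1}(i) + r_j(i-j). Rows j = 2..2: ≤2: 1 1 2 2 3 3 4 4 5 5. r_2(9) = 5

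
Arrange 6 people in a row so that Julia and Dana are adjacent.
Treat as block: (6-1)! × 2! = 120 × 2 = 240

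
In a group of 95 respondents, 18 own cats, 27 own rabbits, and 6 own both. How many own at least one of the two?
|A∪B| = |A| + |B| - |A∩B| = 18 + 27 - 6 = 39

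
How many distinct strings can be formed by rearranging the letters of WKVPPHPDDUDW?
12! / (2! × 1! × 3! × 1! × 3! × 1! × 1!) = 6652800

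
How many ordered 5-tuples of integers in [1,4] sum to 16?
Coefficient of x^16 in (x + x² + ... + x^4)^5. By inclusion-exclusion on dice exceeding 4: Σ_j (-1)^j C(5,j)·C(16-1-4j, 4) = C(5,0)·C(15,4) - C(5,1)·C(11,4) + C(5,2)·C(7,4) = 1·1365 - 5·330 + 10·35 = 65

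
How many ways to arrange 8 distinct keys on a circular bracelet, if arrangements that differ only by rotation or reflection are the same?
(8-1)!/2 = 5040/2 = 2520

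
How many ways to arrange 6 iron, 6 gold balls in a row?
12! / (6! × 6!) = 924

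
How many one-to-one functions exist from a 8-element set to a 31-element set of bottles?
P(31,8) = 31!/(31-8)! = 318073392000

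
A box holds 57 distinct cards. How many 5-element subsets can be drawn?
C(57,5) = 57!/(5!×52!) = 4187106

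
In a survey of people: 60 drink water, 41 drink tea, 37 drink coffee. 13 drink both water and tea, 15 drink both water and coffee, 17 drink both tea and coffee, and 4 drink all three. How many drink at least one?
|A∪B∪C| = 60+41+37-13-15-17+4 = 97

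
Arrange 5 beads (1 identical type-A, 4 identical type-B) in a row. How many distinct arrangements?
5! / (1! × 4!) = 5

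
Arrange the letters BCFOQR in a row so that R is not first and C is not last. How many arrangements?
By inclusion-exclusion: 6! - 2×(6-1)! + (6-2)! = 720 - 240 + 24 = 504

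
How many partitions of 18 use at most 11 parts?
By conjugation, equals partitions of 18 into parts ≤ 11. Let r_j(i) = number of partitions of i into parts ≤ j, for i = 0..18. r_1(i) = 1 for all i; r_j(i) = r_{j-1}(i) + r_j(i-j). Rows j = 2..11: ≤2: 1 1 2 2 3 3 4 4 5 5 6 6 7 7 8 8 9 9 10; ≤3: 1 1 2 3 4 5 7 8 10 12 14 16 19 21 24 27 30 33 37; ≤4: 1 1 2 3 5 6 9 11 15 18 23 27 34 39 47 54 64 72 84; ≤5: 1 1 2 3 5 7 10 13 18 23 30 37 47 57 70 84 101 119 141; ≤6: 1 1 2 3 5 7 11 14 20 26 35 44 58 71 90 110 136 163 199; ≤7: 1 1 2 3 5 7 11 15 21 28 38 49 65 82 105 131 164 201 248; ≤8: 1 1 2 3 5 7 11 15 22 29 40 52 70 89 116 146 186 230 288; ≤9: 1 1 2 3 5 7 11 15 22 30 41 54 73 94 123 157 201 252 318; ≤10: 1 1 2 3 5 7 11 15 22 30 42 55 75 97 128 164 212 267 340; ≤11: 1 1 2 3 5 7 11 15 22 30 42 56 76 99 131 169 219 278 355. r_11(18) = 355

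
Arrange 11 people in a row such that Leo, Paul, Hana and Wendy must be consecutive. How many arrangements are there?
Treat the 4 as one block: (11-4+1)! × 4! = 40320 × 24 = 967680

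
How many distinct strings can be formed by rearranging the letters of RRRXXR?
6! / (4! × 2!) = 15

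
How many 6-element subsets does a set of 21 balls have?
C(21,6) = 21!/(6!×15!) = 54264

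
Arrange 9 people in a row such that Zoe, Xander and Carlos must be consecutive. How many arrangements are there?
Treat the 3 as one block: (9-3+1)! × 3! = 5040 × 6 = 30240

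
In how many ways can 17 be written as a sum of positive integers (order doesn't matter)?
Pentagonal recurrence p(n) = p(n-1) + p(n-2) - p(n-5) - p(n-7) + p(n-12) + p(n-15) - ... gives p(0..16) = 1, 1, 2, 3, 5, 7, 11, 15, 22, 30, 42, 56, 77, 101, 135, 176, 231. p(17) = p(16) + p(15) - p(12) - p(10) + p(5) + p(2) = 231 + 176 - 77 - 42 + 7 + 2 = 297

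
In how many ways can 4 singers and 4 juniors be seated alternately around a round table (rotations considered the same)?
Fix one of the singers: (4-1)! ways for the remaining singers, × 4! ways for the juniors = 6 × 24 = 144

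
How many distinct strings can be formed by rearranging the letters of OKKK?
4! / (1! × 3!) = 4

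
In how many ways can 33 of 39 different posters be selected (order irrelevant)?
C(39,33) = 39!/(33!×6!) = 3262623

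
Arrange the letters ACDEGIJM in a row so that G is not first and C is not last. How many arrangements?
By inclusion-exclusion: 8! - 2×(8-1)! + (8-2)! = 40320 - 10080 + 720 = 30960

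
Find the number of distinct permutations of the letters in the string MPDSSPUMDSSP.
12! / (2! × 3! × 4! × 2! × 1!) = 831600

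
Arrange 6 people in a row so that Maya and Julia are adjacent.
Treat as block: (6-1)! × 2! = 120 × 2 = 240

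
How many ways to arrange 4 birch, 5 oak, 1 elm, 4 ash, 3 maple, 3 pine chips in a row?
20! / (4! × 5! × 1! × 4! × 3! × 3!) = 977728752000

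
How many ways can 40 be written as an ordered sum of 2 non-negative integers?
C(40+2-1, 2-1) = C(41, 1) = 41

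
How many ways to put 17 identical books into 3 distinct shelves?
C(17+3-1, 3-1) = C(19, 2) = 171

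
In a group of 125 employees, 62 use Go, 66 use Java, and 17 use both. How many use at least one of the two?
|A∪B| = |A| + |B| - |A∩B| = 62 + 66 - 17 = 111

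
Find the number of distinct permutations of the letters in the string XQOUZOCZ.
8! / (1! × 1! × 1! × 1! × 2! × 2!) = 10080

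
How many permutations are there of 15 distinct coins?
15! = 1307674368000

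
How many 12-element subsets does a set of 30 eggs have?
C(30,12) = 30!/(12!×18!) = 86493225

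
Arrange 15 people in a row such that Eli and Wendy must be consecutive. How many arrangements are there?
Treat the 2 as one block: (15-2+1)! × 2! = 87178291200 × 2 = 174356582400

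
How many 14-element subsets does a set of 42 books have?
C(42,14) = 42!/(14!×28!) = 52860229080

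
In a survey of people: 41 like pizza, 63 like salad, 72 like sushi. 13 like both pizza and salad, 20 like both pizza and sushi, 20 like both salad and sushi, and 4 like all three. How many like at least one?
|A∪B∪C| = 41+63+72-13-20-20+4 = 127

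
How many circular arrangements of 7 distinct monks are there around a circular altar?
Circular: fix one position, arrange the rest. (7-1)! = 720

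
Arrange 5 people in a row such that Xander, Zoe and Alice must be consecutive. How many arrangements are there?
Treat the 3 as one block: (5-3+1)! × 3! = 6 × 6 = 36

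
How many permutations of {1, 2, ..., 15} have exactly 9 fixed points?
Choose the 9 fixed points C(15,9) = 5005, derange the rest: !6 = Σ_{j=0}^{6} (-1)^j·6!/j! = 720 - 720 + 360 - 120 + 30 - 6 + 1 = 265. Product = 5005 × 265 = 1326325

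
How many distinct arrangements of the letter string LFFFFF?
6! / (1! × 5!) = 6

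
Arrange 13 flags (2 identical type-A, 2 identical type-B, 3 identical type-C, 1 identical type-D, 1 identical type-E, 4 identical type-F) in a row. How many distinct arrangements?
13! / (2! × 2! × 3! × 1! × 1! × 4!) = 10810800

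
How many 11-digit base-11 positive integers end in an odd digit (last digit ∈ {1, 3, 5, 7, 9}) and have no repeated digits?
Last∈{1,3,5,7,9}. Last=0: 0. Last nonzero: 5×9×P(9,9) = 16329600. Total = 16329600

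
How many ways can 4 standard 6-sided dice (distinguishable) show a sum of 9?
Coefficient of x^9 in (x + x² + ... + x^6)^4. By inclusion-exclusion on dice exceeding 6: Σ_j (-1)^j C(4,j)·C(9-1-6j, 3) = C(4,0)·C(8,3) = 1·56 = 56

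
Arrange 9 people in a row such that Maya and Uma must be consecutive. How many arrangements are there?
Treat the 2 as one block: (9-2+1)! × 2! = 40320 × 2 = 80640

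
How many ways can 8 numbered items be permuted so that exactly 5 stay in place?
Choose the 5 fixed points C(8,5) = 56, derange the rest: !3 = Σ_{j=0}^{3} (-1)^j·3!/j! = 6 - 6 + 3 - 1 = 2. Product = 56 × 2 = 112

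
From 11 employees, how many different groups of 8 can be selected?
C(11,8) = 11!/(8!×3!) = 165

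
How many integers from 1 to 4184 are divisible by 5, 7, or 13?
⌊4184/5⌋+⌊4184/7⌋+⌊4184/13⌋ - ⌊4184/35⌋-⌊4184/65⌋-⌊4184/91⌋ + ⌊4184/455⌋ = 836+597+321 - 119-64-45 + 9 = 1535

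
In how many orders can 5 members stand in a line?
5! = 120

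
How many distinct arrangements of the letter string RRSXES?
6! / (1! × 2! × 2! × 1!) = 180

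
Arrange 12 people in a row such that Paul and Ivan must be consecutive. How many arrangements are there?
Treat the 2 as one block: (12-2+1)! × 2! = 39916800 × 2 = 79833600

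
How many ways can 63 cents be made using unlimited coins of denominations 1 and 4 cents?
Coefficient of x^63 in 1/(1-x^1) · 1/(1-x^4). Use j coins of 4 for j = 0..⌊63/4⌋ = 15, the rest in 1s: 15 + 1 = 16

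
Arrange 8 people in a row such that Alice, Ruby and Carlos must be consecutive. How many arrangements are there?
Treat the 3 as one block: (8-3+1)! × 3! = 720 × 6 = 4320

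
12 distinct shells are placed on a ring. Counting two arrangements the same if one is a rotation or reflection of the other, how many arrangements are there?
(12-1)!/2 = 39916800/2 = 19958400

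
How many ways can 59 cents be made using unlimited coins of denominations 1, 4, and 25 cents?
Coefficient of x^59 in 1/(1-x^1) · 1/(1-x^4) · 1/(1-x^25). Case on j = number of 25-cent coins (j = 0..2); remainder r = 59 - 25j is made from {1,4} in ⌊r/4⌋+1 ways. r = 59, 34, 9 → 15 + 9 + 3 = 27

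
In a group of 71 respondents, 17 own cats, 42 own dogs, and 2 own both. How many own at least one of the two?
|A∪B| = |A| + |B| - |A∩B| = 17 + 42 - 2 = 57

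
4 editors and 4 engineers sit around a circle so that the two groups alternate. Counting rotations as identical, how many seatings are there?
Fix one of the editors: (4-1)! ways for the remaining editors, × 4! ways for the engineers = 6 × 24 = 144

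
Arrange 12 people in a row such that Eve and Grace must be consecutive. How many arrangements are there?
Treat the 2 as one block: (12-2+1)! × 2! = 39916800 × 2 = 79833600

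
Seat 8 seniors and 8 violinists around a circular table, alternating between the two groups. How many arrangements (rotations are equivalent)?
Fix one of the seniors: (8-1)! ways for the remaining seniors, × 8! ways for the violinists = 5040 × 40320 = 203212800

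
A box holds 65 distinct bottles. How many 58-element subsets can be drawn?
C(65,58) = 65!/(58!×7!) = 696190560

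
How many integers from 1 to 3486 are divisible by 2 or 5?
⌊3486/2⌋ + ⌊3486/5⌋ - ⌊3486/10⌋ = 1743 + 697 - 348 = 2092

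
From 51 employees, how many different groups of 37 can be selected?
C(51,37) = 51!/(37!×14!) = 1292706174900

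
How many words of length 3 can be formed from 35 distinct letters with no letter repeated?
P(35,3) = 35!/(35-3)! = 39270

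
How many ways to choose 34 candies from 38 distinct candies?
C(38,34) = 38!/(34!×4!) = 73815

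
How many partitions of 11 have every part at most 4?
Let r_j(i) = number of partitions of i into parts ≤ j, for i = 0..11. r_1(i) = 1 for all i; r_j(i) = r_{j-1}(i) + r_j(i-j). Rows j = 2..4: ≤2: 1 1 2 2 3 3 4 4 5 5 6 6; ≤3: 1 1 2 3 4 5 7 8 10 12 14 16; ≤4: 1 1 2 3 5 6 9 11 15 18 23 27. r_4(11) = 27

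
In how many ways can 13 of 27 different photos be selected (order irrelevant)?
C(27,13) = 27!/(13!×14!) = 20058300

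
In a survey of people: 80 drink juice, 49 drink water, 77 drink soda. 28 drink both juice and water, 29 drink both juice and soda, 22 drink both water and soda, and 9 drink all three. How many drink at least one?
|A∪B∪C| = 80+49+77-28-29-22+9 = 136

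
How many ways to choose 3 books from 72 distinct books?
C(72,3) = 72!/(3!×69!) = 59640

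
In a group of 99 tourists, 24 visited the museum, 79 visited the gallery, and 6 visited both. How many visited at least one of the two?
|A∪B| = |A| + |B| - |A∩B| = 24 + 79 - 6 = 97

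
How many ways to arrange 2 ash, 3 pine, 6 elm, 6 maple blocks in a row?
17! / (2! × 3! × 6! × 6!) = 57177120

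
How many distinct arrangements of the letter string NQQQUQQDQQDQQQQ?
15! / (11! × 1! × 2! × 1!) = 16380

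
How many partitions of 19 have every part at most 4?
Let r_j(i) = number of partitions of i into parts ≤ j, for i = 0..19. r_1(i) = 1 for all i; r_j(i) = r_{j-1}(i) + r_j(i-j). Rows j = 2..4: ≤2: 1 1 2 2 3 3 4 4 5 5 6 6 7 7 8 8 9 9 10 10; ≤3: 1 1 2 3 4 5 7 8 10 12 14 16 19 21 24 27 30 33 37 40; ≤4: 1 1 2 3 5 6 9 11 15 18 23 27 34 39 47 54 64 72 84 94. r_4(19) = 94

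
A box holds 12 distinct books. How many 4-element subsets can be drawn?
C(12,4) = 12!/(4!×8!) = 495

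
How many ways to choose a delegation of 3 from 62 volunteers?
C(62,3) = 62!/(3!×59!) = 37820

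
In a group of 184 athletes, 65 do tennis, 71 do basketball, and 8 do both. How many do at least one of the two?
|A∪B| = |A| + |B| - |A∩B| = 65 + 71 - 8 = 128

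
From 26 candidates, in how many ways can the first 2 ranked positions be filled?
P(26,2) = 26!/(26-2)! = 650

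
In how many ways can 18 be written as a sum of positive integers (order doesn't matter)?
Pentagonal recurrence p(n) = p(n-1) + p(n-2) - p(n-5) - p(n-7) + p(n-12) + p(n-15) - ... gives p(0..17) = 1, 1, 2, 3, 5, 7, 11, 15, 22, 30, 42, 56, 77, 101, 135, 176, 231, 297. p(18) = p(17) + p(16) - p(13) - p(11) + p(6) + p(3) = 297 + 231 - 101 - 56 + 11 + 3 = 385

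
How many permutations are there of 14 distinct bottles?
14! = 87178291200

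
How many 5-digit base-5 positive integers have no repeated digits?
First digit: 4 choices (nonzero). Then descending: 4 × 4 × 3 × 2 × 1 = 96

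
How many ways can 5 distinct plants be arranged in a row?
5! = 120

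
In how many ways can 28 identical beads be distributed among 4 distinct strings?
C(28+4-1, 4-1) = C(31, 3) = 4495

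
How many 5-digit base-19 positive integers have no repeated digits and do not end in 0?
Last digit: 18 nonzero choices. First digit: 17 (nonzero, ≠last). Middle 3: P(17,3) = 4080. Total = 1248480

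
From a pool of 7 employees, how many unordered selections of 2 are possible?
C(7,2) = 7!/(2!×5!) = 21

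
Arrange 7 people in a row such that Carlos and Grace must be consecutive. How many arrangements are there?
Treat the 2 as one block: (7-2+1)! × 2! = 720 × 2 = 1440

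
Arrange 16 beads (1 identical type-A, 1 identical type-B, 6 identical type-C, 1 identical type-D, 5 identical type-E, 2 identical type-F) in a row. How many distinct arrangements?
16! / (1! × 1! × 6! × 1! × 5! × 2!) = 121080960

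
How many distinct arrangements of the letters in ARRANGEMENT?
11! / (2! × 2! × 2! × 1! × 2! × 1! × 1!) = 2494800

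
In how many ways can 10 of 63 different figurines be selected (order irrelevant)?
C(63,10) = 63!/(10!×53!) = 127805525001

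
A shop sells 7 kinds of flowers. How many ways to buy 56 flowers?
C(56+7-1, 7-1) = C(62, 6) = 61474519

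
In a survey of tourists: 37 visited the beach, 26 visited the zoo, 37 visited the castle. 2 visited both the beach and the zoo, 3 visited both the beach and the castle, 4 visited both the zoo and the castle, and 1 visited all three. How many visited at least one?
|A∪B∪C| = 37+26+37-2-3-4+1 = 92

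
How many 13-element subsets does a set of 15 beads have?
C(15,13) = 15!/(13!×2!) = 105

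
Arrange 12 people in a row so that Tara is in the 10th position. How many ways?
Fix one position: (12-1)! = 39916800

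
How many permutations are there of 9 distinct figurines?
9! = 362880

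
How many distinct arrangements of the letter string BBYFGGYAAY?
10! / (2! × 2! × 2! × 1! × 3!) = 75600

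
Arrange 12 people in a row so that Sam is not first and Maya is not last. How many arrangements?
By inclusion-exclusion: 12! - 2×(12-1)! + (12-2)! = 479001600 - 79833600 + 3628800 = 402796800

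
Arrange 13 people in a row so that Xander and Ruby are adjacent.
Treat as block: (13-1)! × 2! = 479001600 × 2 = 958003200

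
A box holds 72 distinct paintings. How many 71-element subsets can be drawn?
C(72,71) = 72!/(71!×1!) = 72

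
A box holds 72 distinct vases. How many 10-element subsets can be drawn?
C(72,10) = 72!/(10!×62!) = 536211932256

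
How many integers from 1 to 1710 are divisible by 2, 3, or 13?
⌊1710/2⌋+⌊1710/3⌋+⌊1710/13⌋ - ⌊1710/6⌋-⌊1710/26⌋-⌊1710/39⌋ + ⌊1710/78⌋ = 855+570+131 - 285-65-43 + 21 = 1184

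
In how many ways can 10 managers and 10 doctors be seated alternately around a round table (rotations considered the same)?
Fix one of the managers: (10-1)! ways for the remaining managers, × 10! ways for the doctors = 362880 × 3628800 = 1316818944000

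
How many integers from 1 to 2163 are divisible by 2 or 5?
⌊2163/2⌋ + ⌊2163/5⌋ - ⌊2163/10⌋ = 1081 + 432 - 216 = 1297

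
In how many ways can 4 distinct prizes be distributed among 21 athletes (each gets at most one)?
P(21,4) = 21!/(21-4)! = 143640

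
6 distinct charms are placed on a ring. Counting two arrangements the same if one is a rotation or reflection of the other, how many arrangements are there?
(6-1)!/2 = 120/2 = 60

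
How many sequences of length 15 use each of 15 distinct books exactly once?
15! = 1307674368000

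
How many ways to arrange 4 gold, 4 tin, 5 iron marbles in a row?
13! / (4! × 4! × 5!) = 90090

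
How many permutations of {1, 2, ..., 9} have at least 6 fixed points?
Exactly j fixed points: C(9,j)·!(9-j); sum over j ≥ 6 (derangement numbers via !m = (m-1)·(!(m-1) + !(m-2)): !0..!3 = 1, 0, 1, 2). Σ_{j=6}^{9} C(9,j)·!(9-j) = C(9,6)·!3 + C(9,7)·!2 + C(9,8)·!1 + C(9,9)·!0 = 84·2 + 36·1 + 9·0 + 1·1 = 205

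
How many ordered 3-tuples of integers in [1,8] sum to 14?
Coefficient of x^14 in (x + x² + ... + x^8)^3. By inclusion-exclusion on dice exceeding 8: Σ_j (-1)^j C(3,j)·C(14-1-8j, 2) = C(3,0)·C(13,2) - C(3,1)·C(5,2) = 1·78 - 3·10 = 48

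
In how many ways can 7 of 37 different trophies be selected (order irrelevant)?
C(37,7) = 37!/(7!×30!) = 10295472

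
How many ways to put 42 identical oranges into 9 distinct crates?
C(42+9-1, 9-1) = C(50, 8) = 536878650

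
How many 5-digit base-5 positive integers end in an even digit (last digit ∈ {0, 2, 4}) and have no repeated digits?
Last∈{0,2,4}. Last=0: 24. Last nonzero: 2×3×P(3,3) = 36. Total = 60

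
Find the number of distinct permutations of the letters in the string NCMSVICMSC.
10! / (1! × 2! × 1! × 1! × 3! × 2!) = 151200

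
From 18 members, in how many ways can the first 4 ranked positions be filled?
P(18,4) = 18!/(18-4)! = 73440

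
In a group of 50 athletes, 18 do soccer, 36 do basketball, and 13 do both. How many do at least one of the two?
|A∪B| = |A| + |B| - |A∩B| = 18 + 36 - 13 = 41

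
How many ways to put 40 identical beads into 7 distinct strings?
C(40+7-1, 7-1) = C(46, 6) = 9366819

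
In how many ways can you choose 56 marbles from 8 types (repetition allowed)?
C(56+8-1, 8-1) = C(63, 7) = 553270671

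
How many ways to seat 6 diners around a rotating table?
Circular: fix one position, arrange the rest. (6-1)! = 120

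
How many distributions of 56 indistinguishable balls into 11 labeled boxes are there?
C(56+11-1, 11-1) = C(66, 10) = 210980549208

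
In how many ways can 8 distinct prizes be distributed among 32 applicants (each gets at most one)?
P(32,8) = 32!/(32-8)! = 424097856000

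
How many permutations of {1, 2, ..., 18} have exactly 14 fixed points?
Choose the 14 fixed points C(18,14) = 3060, derange the rest: !4 = Σ_{j=0}^{4} (-1)^j·4!/j! = 24 - 24 + 12 - 4 + 1 = 9. Product = 3060 × 9 = 27540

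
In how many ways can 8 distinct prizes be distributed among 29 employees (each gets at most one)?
P(29,8) = 29!/(29-8)! = 173059286400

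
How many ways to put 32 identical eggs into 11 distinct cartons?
C(32+11-1, 11-1) = C(42, 10) = 1471442973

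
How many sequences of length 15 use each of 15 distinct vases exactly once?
15! = 1307674368000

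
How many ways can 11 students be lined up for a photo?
11! = 39916800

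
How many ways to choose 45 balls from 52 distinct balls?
C(52,45) = 52!/(45!×7!) = 133784560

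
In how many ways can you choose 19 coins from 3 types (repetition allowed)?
C(19+3-1, 3-1) = C(21, 2) = 210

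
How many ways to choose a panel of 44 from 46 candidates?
C(46,44) = 46!/(44!×2!) = 1035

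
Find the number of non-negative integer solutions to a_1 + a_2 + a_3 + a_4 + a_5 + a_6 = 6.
C(6+6-1, 6-1) = C(11, 5) = 462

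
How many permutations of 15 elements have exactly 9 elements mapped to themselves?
Choose the 9 fixed points C(15,9) = 5005, derange the rest: !6 = Σ_{j=0}^{6} (-1)^j·6!/j! = 720 - 720 + 360 - 120 + 30 - 6 + 1 = 265. Product = 5005 × 265 = 1326325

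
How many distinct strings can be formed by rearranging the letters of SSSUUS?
6! / (4! × 2!) = 15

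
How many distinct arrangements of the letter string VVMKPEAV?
8! / (3! × 1! × 1! × 1! × 1! × 1!) = 6720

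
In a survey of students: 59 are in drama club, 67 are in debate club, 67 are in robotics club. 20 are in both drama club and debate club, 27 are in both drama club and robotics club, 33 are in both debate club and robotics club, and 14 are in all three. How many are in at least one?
|A∪B∪C| = 59+67+67-20-27-33+14 = 127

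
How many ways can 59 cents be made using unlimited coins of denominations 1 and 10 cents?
Coefficient of x^59 in 1/(1-x^1) · 1/(1-x^10). Use j coins of 10 for j = 0..⌊59/10⌋ = 5, the rest in 1s: 5 + 1 = 6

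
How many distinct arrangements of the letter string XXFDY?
5! / (1! × 2! × 1! × 1!) = 60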